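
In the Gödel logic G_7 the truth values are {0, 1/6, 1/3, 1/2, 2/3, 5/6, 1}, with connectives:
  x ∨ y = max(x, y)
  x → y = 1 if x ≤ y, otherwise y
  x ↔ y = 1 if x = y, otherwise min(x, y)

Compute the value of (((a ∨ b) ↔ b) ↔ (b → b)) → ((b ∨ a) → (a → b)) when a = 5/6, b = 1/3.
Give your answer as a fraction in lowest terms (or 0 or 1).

a ∨ b = 5/6 ∨ 1/3 = 5/6
(a ∨ b) ↔ b = 5/6 ↔ 1/3 = 1/3
b → b = 1/3 → 1/3 = 1
((a ∨ b) ↔ b) ↔ (b → b) = 1/3 ↔ 1 = 1/3
b ∨ a = 1/3 ∨ 5/6 = 5/6
a → b = 5/6 → 1/3 = 1/3
(b ∨ a) → (a → b) = 5/6 → 1/3 = 1/3
(((a ∨ b) ↔ b) ↔ (b → b)) → ((b ∨ a) → (a → b)) = 1/3 → 1/3 = 1

1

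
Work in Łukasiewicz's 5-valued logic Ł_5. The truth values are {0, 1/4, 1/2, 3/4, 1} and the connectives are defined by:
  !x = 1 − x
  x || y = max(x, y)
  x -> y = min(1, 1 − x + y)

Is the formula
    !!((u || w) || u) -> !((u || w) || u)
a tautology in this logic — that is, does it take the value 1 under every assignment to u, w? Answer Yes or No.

No

Counterexample: take u = 0, w = 3/4.
u || w = 0 || 3/4 = 3/4
(u || w) || u = 3/4 || 0 = 3/4
!((u || w) || u) = !3/4 = 1/4
!!((u || w) || u) = !1/4 = 3/4
!((u || w) || u) = !3/4 = 1/4
!!((u || w) || u) -> !((u || w) || u) = 3/4 -> 1/4 = 1/2
This gives 1/2 ≠ 1.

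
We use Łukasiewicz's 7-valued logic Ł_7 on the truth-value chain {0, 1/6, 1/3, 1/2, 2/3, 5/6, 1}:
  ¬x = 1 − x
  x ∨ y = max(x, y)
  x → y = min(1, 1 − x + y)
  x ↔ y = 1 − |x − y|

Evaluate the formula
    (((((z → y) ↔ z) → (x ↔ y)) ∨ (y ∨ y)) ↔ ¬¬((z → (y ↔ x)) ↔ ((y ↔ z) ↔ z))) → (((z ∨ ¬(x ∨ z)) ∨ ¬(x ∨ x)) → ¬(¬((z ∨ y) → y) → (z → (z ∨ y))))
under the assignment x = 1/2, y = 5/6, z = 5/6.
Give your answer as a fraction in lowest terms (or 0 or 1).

1/3

z → y = 5/6 → 5/6 = 1
(z → y) ↔ z = 1 ↔ 5/6 = 5/6
x ↔ y = 1/2 ↔ 5/6 = 2/3
((z → y) ↔ z) → (x ↔ y) = 5/6 → 2/3 = 5/6
y ∨ y = 5/6 ∨ 5/6 = 5/6
(((z → y) ↔ z) → (x ↔ y)) ∨ (y ∨ y) = 5/6 ∨ 5/6 = 5/6
y ↔ x = 5/6 ↔ 1/2 = 2/3
z → (y ↔ x) = 5/6 → 2/3 = 5/6
y ↔ z = 5/6 ↔ 5/6 = 1
(y ↔ z) ↔ z = 1 ↔ 5/6 = 5/6
(z → (y ↔ x)) ↔ ((y ↔ z) ↔ z) = 5/6 ↔ 5/6 = 1
¬((z → (y ↔ x)) ↔ ((y ↔ z) ↔ z)) = ¬1 = 0
¬¬((z → (y ↔ x)) ↔ ((y ↔ z) ↔ z)) = ¬0 = 1
((((z → y) ↔ z) → (x ↔ y)) ∨ (y ∨ y)) ↔ ¬¬((z → (y ↔ x)) ↔ ((y ↔ z) ↔ z)) = 5/6 ↔ 1 = 5/6
x ∨ z = 1/2 ∨ 5/6 = 5/6
¬(x ∨ z) = ¬5/6 = 1/6
z ∨ ¬(x ∨ z) = 5/6 ∨ 1/6 = 5/6
x ∨ x = 1/2 ∨ 1/2 = 1/2
¬(x ∨ x) = ¬1/2 = 1/2
(z ∨ ¬(x ∨ z)) ∨ ¬(x ∨ x) = 5/6 ∨ 1/2 = 5/6
z ∨ y = 5/6 ∨ 5/6 = 5/6
(z ∨ y) → y = 5/6 → 5/6 = 1
¬((z ∨ y) → y) = ¬1 = 0
z ∨ y = 5/6 ∨ 5/6 = 5/6
z → (z ∨ y) = 5/6 → 5/6 = 1
¬((z ∨ y) → y) → (z → (z ∨ y)) = 0 → 1 = 1
¬(¬((z ∨ y) → y) → (z → (z ∨ y))) = ¬1 = 0
((z ∨ ¬(x ∨ z)) ∨ ¬(x ∨ x)) → ¬(¬((z ∨ y) → y) → (z → (z ∨ y))) = 5/6 → 0 = 1/6
(((((z → y) ↔ z) → (x ↔ y)) ∨ (y ∨ y)) ↔ ¬¬((z → (y ↔ x)) ↔ ((y ↔ z) ↔ z))) → (((z ∨ ¬(x ∨ z)) ∨ ¬(x ∨ x)) → ¬(¬((z ∨ y) → y) → (z → (z ∨ y)))) = 5/6 → 1/6 = 1/3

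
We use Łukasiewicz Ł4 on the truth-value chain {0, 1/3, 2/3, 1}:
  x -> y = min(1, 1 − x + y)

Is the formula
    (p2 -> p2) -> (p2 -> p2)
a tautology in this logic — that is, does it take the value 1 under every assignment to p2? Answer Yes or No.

p2 = 0 ↦ 1
p2 = 1/3 ↦ 1
p2 = 2/3 ↦ 1
p2 = 1 ↦ 1
Every assignment gives a value ≥ 1.

Yes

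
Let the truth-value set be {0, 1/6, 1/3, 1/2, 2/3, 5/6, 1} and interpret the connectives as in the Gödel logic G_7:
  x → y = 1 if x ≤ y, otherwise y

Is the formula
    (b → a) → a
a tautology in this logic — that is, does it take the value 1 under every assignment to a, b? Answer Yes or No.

No

Counterexample: take a = 0, b = 0.
b → a = 0 → 0 = 1
(b → a) → a = 1 → 0 = 0
This gives 0 ≠ 1.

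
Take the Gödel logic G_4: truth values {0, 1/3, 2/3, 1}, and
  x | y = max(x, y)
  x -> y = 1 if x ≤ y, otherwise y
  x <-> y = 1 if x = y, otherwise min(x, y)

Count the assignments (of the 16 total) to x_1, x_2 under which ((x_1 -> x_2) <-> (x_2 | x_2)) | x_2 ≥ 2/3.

x_1 = 0, x_2 = 0 ↦ 0  <
x_1 = 0, x_2 = 1/3 ↦ 1/3  <
x_1 = 0, x_2 = 2/3 ↦ 2/3  ≥
x_1 = 0, x_2 = 1 ↦ 1  ≥
x_1 = 1/3, x_2 = 0 ↦ 1  ≥
x_1 = 1/3, x_2 = 1/3 ↦ 1/3  <
x_1 = 1/3, x_2 = 2/3 ↦ 2/3  ≥
x_1 = 1/3, x_2 = 1 ↦ 1  ≥
x_1 = 2/3, x_2 = 0 ↦ 1  ≥
x_1 = 2/3, x_2 = 1/3 ↦ 1  ≥
x_1 = 2/3, x_2 = 2/3 ↦ 2/3  ≥
x_1 = 2/3, x_2 = 1 ↦ 1  ≥
x_1 = 1, x_2 = 0 ↦ 1  ≥
x_1 = 1, x_2 = 1/3 ↦ 1  ≥
x_1 = 1, x_2 = 2/3 ↦ 1  ≥
x_1 = 1, x_2 = 1 ↦ 1  ≥
So 13 of the 16 assignments meet the threshold.

13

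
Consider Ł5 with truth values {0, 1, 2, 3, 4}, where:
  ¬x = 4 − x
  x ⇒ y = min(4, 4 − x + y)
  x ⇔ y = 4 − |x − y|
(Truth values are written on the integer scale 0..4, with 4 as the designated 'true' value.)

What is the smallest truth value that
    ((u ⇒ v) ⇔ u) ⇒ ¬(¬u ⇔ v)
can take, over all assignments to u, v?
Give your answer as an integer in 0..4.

1

Take u = 3, v = 1:
u ⇒ v = 3 ⇒ 1 = 2
(u ⇒ v) ⇔ u = 2 ⇔ 3 = 3
¬u = ¬3 = 1
¬u ⇔ v = 1 ⇔ 1 = 4
¬(¬u ⇔ v) = ¬4 = 0
((u ⇒ v) ⇔ u) ⇒ ¬(¬u ⇔ v) = 3 ⇒ 0 = 1
No assignment yields a value below 1, so this is the minimum.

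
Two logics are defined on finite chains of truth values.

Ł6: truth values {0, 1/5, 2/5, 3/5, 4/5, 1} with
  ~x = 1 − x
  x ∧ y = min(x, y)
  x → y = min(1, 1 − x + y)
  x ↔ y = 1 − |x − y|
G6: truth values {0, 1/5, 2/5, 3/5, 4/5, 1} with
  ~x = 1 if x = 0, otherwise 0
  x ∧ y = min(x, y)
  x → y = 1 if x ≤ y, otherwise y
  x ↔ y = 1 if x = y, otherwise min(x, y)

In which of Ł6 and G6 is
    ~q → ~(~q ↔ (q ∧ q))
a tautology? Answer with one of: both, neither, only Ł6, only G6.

only G6

In Ł6: at q = 1/5 the value is 4/5 — not a tautology.
In G6: every assignment gives 1 — tautology.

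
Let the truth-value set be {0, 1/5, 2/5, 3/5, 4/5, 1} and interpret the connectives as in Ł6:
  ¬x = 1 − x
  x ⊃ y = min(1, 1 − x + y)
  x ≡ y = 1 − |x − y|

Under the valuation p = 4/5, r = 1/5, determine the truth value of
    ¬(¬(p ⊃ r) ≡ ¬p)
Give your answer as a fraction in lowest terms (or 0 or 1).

2/5

p ⊃ r = 4/5 ⊃ 1/5 = 2/5
¬(p ⊃ r) = ¬2/5 = 3/5
¬p = ¬4/5 = 1/5
¬(p ⊃ r) ≡ ¬p = 3/5 ≡ 1/5 = 3/5
¬(¬(p ⊃ r) ≡ ¬p) = ¬3/5 = 2/5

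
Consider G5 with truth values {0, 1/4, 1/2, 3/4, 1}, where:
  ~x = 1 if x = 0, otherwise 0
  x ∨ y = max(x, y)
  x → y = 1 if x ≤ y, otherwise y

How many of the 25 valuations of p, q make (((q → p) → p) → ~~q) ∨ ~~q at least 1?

value 1: 21 assignments (counts)
value 0: 4 assignments
So 21 of the 25 assignments meet the threshold.

21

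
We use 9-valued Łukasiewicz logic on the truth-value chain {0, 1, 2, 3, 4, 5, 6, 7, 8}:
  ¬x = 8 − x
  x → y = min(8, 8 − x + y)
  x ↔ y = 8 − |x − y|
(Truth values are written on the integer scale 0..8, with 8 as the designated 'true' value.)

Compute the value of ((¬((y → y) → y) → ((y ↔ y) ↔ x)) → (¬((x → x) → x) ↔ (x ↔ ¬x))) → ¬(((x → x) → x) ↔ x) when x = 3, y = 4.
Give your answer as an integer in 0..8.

0

y → y = 4 → 4 = 8
(y → y) → y = 8 → 4 = 4
¬((y → y) → y) = ¬4 = 4
y ↔ y = 4 ↔ 4 = 8
(y ↔ y) ↔ x = 8 ↔ 3 = 3
¬((y → y) → y) → ((y ↔ y) ↔ x) = 4 → 3 = 7
x → x = 3 → 3 = 8
(x → x) → x = 8 → 3 = 3
¬((x → x) → x) = ¬3 = 5
¬x = ¬3 = 5
x ↔ ¬x = 3 ↔ 5 = 6
¬((x → x) → x) ↔ (x ↔ ¬x) = 5 ↔ 6 = 7
(¬((y → y) → y) → ((y ↔ y) ↔ x)) → (¬((x → x) → x) ↔ (x ↔ ¬x)) = 7 → 7 = 8
x → x = 3 → 3 = 8
(x → x) → x = 8 → 3 = 3
((x → x) → x) ↔ x = 3 ↔ 3 = 8
¬(((x → x) → x) ↔ x) = ¬8 = 0
((¬((y → y) → y) → ((y ↔ y) ↔ x)) → (¬((x → x) → x) ↔ (x ↔ ¬x))) → ¬(((x → x) → x) ↔ x) = 8 → 0 = 0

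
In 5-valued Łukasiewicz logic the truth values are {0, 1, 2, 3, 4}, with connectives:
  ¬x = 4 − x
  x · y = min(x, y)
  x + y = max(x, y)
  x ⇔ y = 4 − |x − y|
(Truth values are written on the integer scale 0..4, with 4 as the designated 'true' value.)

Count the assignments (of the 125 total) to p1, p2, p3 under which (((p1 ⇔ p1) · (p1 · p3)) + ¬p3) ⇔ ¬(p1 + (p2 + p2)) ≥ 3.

value 4: 19 assignments (counts)
value 3: 28 assignments (counts)
value 2: 38 assignments
value 1: 25 assignments
value 0: 15 assignments
So 47 of the 125 assignments meet the threshold.

47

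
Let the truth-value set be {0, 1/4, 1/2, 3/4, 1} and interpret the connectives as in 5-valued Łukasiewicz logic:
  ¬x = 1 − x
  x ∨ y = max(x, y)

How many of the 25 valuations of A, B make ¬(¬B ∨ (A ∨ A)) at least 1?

value 1: 1 assignment (counts)
value 3/4: 3 assignments
value 1/2: 5 assignments
value 1/4: 7 assignments
value 0: 9 assignments
So 1 of the 25 assignments meets the threshold.

1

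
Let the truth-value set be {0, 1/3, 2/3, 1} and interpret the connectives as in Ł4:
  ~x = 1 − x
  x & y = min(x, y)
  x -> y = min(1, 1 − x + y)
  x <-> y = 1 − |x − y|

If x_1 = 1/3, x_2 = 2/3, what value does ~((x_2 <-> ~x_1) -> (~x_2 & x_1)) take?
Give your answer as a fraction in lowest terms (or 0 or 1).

2/3

~x_1 = ~1/3 = 2/3
x_2 <-> ~x_1 = 2/3 <-> 2/3 = 1
~x_2 = ~2/3 = 1/3
~x_2 & x_1 = 1/3 & 1/3 = 1/3
(x_2 <-> ~x_1) -> (~x_2 & x_1) = 1 -> 1/3 = 1/3
~((x_2 <-> ~x_1) -> (~x_2 & x_1)) = ~1/3 = 2/3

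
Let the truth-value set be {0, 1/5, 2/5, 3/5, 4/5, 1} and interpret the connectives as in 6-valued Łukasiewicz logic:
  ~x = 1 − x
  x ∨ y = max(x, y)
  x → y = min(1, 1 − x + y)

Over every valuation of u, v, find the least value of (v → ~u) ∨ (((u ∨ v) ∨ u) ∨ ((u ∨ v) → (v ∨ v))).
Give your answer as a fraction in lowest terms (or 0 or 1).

Take u = 4/5, v = 2/5:
~u = ~4/5 = 1/5
v → ~u = 2/5 → 1/5 = 4/5
u ∨ v = 4/5 ∨ 2/5 = 4/5
(u ∨ v) ∨ u = 4/5 ∨ 4/5 = 4/5
u ∨ v = 4/5 ∨ 2/5 = 4/5
v ∨ v = 2/5 ∨ 2/5 = 2/5
(u ∨ v) → (v ∨ v) = 4/5 → 2/5 = 3/5
((u ∨ v) ∨ u) ∨ ((u ∨ v) → (v ∨ v)) = 4/5 ∨ 3/5 = 4/5
(v → ~u) ∨ (((u ∨ v) ∨ u) ∨ ((u ∨ v) → (v ∨ v))) = 4/5 ∨ 4/5 = 4/5
No assignment yields a value below 4/5, so this is the minimum.

4/5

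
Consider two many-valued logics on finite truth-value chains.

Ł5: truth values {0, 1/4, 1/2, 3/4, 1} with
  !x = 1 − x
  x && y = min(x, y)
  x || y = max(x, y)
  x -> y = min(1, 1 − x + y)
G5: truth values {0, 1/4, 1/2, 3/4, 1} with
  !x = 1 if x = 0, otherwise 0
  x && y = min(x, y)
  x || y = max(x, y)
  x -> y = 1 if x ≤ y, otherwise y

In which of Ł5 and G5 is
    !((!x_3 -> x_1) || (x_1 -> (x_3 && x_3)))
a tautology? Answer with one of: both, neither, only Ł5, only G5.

In Ł5: at x_1 = 0, x_3 = 0 the value is 0 — not a tautology.
In G5: at x_1 = 0, x_3 = 0 the value is 0 — not a tautology.

neither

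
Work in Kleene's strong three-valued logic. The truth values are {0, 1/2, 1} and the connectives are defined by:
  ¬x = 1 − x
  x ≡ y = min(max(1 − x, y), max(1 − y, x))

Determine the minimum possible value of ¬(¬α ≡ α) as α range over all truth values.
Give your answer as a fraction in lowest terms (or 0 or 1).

Take α = 1/2:
¬α = ¬1/2 = 1/2
¬α ≡ α = 1/2 ≡ 1/2 = 1/2
¬(¬α ≡ α) = ¬1/2 = 1/2
No assignment yields a value below 1/2, so this is the minimum.

1/2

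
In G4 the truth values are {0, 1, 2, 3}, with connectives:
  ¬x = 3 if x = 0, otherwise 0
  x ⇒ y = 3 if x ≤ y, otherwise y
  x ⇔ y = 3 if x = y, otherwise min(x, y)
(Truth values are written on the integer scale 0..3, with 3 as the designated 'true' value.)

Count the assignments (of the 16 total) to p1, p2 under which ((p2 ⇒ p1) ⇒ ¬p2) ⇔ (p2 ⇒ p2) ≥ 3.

p1 = 0, p2 = 0 ↦ 3  ≥
p1 = 0, p2 = 1 ↦ 3  ≥
p1 = 0, p2 = 2 ↦ 3  ≥
p1 = 0, p2 = 3 ↦ 3  ≥
p1 = 1, p2 = 0 ↦ 3  ≥
p1 = 1, p2 = 1 ↦ 0  <
p1 = 1, p2 = 2 ↦ 0  <
p1 = 1, p2 = 3 ↦ 0  <
p1 = 2, p2 = 0 ↦ 3  ≥
p1 = 2, p2 = 1 ↦ 0  <
p1 = 2, p2 = 2 ↦ 0  <
p1 = 2, p2 = 3 ↦ 0  <
p1 = 3, p2 = 0 ↦ 3  ≥
p1 = 3, p2 = 1 ↦ 0  <
p1 = 3, p2 = 2 ↦ 0  <
p1 = 3, p2 = 3 ↦ 0  <
So 7 of the 16 assignments meet the threshold.

7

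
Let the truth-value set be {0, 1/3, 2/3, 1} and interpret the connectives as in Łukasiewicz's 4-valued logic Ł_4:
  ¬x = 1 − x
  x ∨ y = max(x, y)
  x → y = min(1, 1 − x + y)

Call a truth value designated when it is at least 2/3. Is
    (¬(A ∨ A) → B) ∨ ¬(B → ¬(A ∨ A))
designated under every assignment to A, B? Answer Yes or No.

No

Counterexample: take A = 0, B = 0.
A ∨ A = 0 ∨ 0 = 0
¬(A ∨ A) = ¬0 = 1
¬(A ∨ A) → B = 1 → 0 = 0
B → ¬(A ∨ A) = 0 → 1 = 1
¬(B → ¬(A ∨ A)) = ¬1 = 0
(¬(A ∨ A) → B) ∨ ¬(B → ¬(A ∨ A)) = 0 ∨ 0 = 0
This gives 0, which is below 2/3.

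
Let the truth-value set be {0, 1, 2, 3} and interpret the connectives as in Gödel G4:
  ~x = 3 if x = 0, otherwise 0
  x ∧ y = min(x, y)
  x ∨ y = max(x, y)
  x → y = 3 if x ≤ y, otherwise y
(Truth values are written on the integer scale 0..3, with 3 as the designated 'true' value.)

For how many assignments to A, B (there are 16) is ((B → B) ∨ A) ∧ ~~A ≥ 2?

A = 0, B = 0 ↦ 0  <
A = 0, B = 1 ↦ 0  <
A = 0, B = 2 ↦ 0  <
A = 0, B = 3 ↦ 0  <
A = 1, B = 0 ↦ 3  ≥
A = 1, B = 1 ↦ 3  ≥
A = 1, B = 2 ↦ 3  ≥
A = 1, B = 3 ↦ 3  ≥
A = 2, B = 0 ↦ 3  ≥
A = 2, B = 1 ↦ 3  ≥
A = 2, B = 2 ↦ 3  ≥
A = 2, B = 3 ↦ 3  ≥
A = 3, B = 0 ↦ 3  ≥
A = 3, B = 1 ↦ 3  ≥
A = 3, B = 2 ↦ 3  ≥
A = 3, B = 3 ↦ 3  ≥
So 12 of the 16 assignments meet the threshold.

12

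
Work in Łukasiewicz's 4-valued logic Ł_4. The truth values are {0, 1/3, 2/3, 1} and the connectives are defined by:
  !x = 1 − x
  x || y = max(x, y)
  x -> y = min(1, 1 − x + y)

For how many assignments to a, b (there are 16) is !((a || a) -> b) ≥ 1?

1

a = 0, b = 0 ↦ 0  <
a = 0, b = 1/3 ↦ 0  <
a = 0, b = 2/3 ↦ 0  <
a = 0, b = 1 ↦ 0  <
a = 1/3, b = 0 ↦ 1/3  <
a = 1/3, b = 1/3 ↦ 0  <
a = 1/3, b = 2/3 ↦ 0  <
a = 1/3, b = 1 ↦ 0  <
a = 2/3, b = 0 ↦ 2/3  <
a = 2/3, b = 1/3 ↦ 1/3  <
a = 2/3, b = 2/3 ↦ 0  <
a = 2/3, b = 1 ↦ 0  <
a = 1, b = 0 ↦ 1  ≥
a = 1, b = 1/3 ↦ 2/3  <
a = 1, b = 2/3 ↦ 1/3  <
a = 1, b = 1 ↦ 0  <
So 1 of the 16 assignments meets the threshold.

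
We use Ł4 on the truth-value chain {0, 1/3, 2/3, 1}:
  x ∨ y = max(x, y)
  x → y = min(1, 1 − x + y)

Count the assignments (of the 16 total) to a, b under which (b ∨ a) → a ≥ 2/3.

13

a = 0, b = 0 ↦ 1  ≥
a = 0, b = 1/3 ↦ 2/3  ≥
a = 0, b = 2/3 ↦ 1/3  <
a = 0, b = 1 ↦ 0  <
a = 1/3, b = 0 ↦ 1  ≥
a = 1/3, b = 1/3 ↦ 1  ≥
a = 1/3, b = 2/3 ↦ 2/3  ≥
a = 1/3, b = 1 ↦ 1/3  <
a = 2/3, b = 0 ↦ 1  ≥
a = 2/3, b = 1/3 ↦ 1  ≥
a = 2/3, b = 2/3 ↦ 1  ≥
a = 2/3, b = 1 ↦ 2/3  ≥
a = 1, b = 0 ↦ 1  ≥
a = 1, b = 1/3 ↦ 1  ≥
a = 1, b = 2/3 ↦ 1  ≥
a = 1, b = 1 ↦ 1  ≥
So 13 of the 16 assignments meet the threshold.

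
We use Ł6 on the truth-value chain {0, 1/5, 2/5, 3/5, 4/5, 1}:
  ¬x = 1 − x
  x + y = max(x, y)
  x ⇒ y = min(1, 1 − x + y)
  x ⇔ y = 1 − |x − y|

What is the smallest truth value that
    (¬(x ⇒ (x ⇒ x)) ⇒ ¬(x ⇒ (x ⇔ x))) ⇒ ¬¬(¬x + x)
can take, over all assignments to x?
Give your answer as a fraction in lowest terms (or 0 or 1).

Take x = 2/5:
x ⇒ x = 2/5 ⇒ 2/5 = 1
x ⇒ (x ⇒ x) = 2/5 ⇒ 1 = 1
¬(x ⇒ (x ⇒ x)) = ¬1 = 0
x ⇔ x = 2/5 ⇔ 2/5 = 1
x ⇒ (x ⇔ x) = 2/5 ⇒ 1 = 1
¬(x ⇒ (x ⇔ x)) = ¬1 = 0
¬(x ⇒ (x ⇒ x)) ⇒ ¬(x ⇒ (x ⇔ x)) = 0 ⇒ 0 = 1
¬x = ¬2/5 = 3/5
¬x + x = 3/5 + 2/5 = 3/5
¬(¬x + x) = ¬3/5 = 2/5
¬¬(¬x + x) = ¬2/5 = 3/5
(¬(x ⇒ (x ⇒ x)) ⇒ ¬(x ⇒ (x ⇔ x))) ⇒ ¬¬(¬x + x) = 1 ⇒ 3/5 = 3/5
No assignment yields a value below 3/5, so this is the minimum.

3/5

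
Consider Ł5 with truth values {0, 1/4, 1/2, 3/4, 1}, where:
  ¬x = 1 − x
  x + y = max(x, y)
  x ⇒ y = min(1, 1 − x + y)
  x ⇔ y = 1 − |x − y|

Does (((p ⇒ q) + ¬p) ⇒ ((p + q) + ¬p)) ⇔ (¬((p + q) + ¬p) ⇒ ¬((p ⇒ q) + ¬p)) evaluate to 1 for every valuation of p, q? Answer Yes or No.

At p = 3/4, q = 1/2, for instance:
p ⇒ q = 3/4 ⇒ 1/2 = 3/4
¬p = ¬3/4 = 1/4
(p ⇒ q) + ¬p = 3/4 + 1/4 = 3/4
p + q = 3/4 + 1/2 = 3/4
¬p = ¬3/4 = 1/4
(p + q) + ¬p = 3/4 + 1/4 = 3/4
((p ⇒ q) + ¬p) ⇒ ((p + q) + ¬p) = 3/4 ⇒ 3/4 = 1
¬((p + q) + ¬p) = ¬3/4 = 1/4
¬((p ⇒ q) + ¬p) = ¬3/4 = 1/4
¬((p + q) + ¬p) ⇒ ¬((p ⇒ q) + ¬p) = 1/4 ⇒ 1/4 = 1
(((p ⇒ q) + ¬p) ⇒ ((p + q) + ¬p)) ⇔ (¬((p + q) + ¬p) ⇒ ¬((p ⇒ q) + ¬p)) = 1 ⇔ 1 = 1
and checking the remaining 24 assignments likewise gives ≥ 1 in every case.

Yes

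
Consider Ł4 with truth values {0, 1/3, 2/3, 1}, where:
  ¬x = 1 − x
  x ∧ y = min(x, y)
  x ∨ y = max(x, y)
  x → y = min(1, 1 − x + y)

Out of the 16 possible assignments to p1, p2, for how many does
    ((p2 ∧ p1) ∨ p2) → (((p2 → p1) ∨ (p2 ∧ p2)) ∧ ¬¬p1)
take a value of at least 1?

p1 = 0, p2 = 0 ↦ 1  ≥
p1 = 0, p2 = 1/3 ↦ 2/3  <
p1 = 0, p2 = 2/3 ↦ 1/3  <
p1 = 0, p2 = 1 ↦ 0  <
p1 = 1/3, p2 = 0 ↦ 1  ≥
p1 = 1/3, p2 = 1/3 ↦ 1  ≥
p1 = 1/3, p2 = 2/3 ↦ 2/3  <
p1 = 1/3, p2 = 1 ↦ 1/3  <
p1 = 2/3, p2 = 0 ↦ 1  ≥
p1 = 2/3, p2 = 1/3 ↦ 1  ≥
p1 = 2/3, p2 = 2/3 ↦ 1  ≥
p1 = 2/3, p2 = 1 ↦ 2/3  <
p1 = 1, p2 = 0 ↦ 1  ≥
p1 = 1, p2 = 1/3 ↦ 1  ≥
p1 = 1, p2 = 2/3 ↦ 1  ≥
p1 = 1, p2 = 1 ↦ 1  ≥
So 10 of the 16 assignments meet the threshold.

10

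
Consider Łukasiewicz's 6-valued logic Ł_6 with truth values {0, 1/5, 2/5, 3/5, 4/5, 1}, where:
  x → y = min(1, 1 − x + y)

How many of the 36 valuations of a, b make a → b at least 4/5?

value 1: 21 assignments (counts)
value 4/5: 5 assignments (counts)
value 3/5: 4 assignments
value 2/5: 3 assignments
value 1/5: 2 assignments
value 0: 1 assignment
So 26 of the 36 assignments meet the threshold.

26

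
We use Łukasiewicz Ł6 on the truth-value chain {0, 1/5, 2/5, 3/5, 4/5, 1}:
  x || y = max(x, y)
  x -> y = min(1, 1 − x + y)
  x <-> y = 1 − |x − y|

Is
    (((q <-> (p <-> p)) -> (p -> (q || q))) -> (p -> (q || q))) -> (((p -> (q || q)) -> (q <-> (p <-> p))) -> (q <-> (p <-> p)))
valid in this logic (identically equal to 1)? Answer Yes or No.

At p = 4/5, q = 0, for instance:
p <-> p = 4/5 <-> 4/5 = 1
q <-> (p <-> p) = 0 <-> 1 = 0
q || q = 0 || 0 = 0
p -> (q || q) = 4/5 -> 0 = 1/5
(q <-> (p <-> p)) -> (p -> (q || q)) = 0 -> 1/5 = 1
((q <-> (p <-> p)) -> (p -> (q || q))) -> (p -> (q || q)) = 1 -> 1/5 = 1/5
(p -> (q || q)) -> (q <-> (p <-> p)) = 1/5 -> 0 = 4/5
((p -> (q || q)) -> (q <-> (p <-> p))) -> (q <-> (p <-> p)) = 4/5 -> 0 = 1/5
(((q <-> (p <-> p)) -> (p -> (q || q))) -> (p -> (q || q))) -> (((p -> (q || q)) -> (q <-> (p <-> p))) -> (q <-> (p <-> p))) = 1/5 -> 1/5 = 1
and checking the remaining 35 assignments likewise gives ≥ 1 in every case.

Yes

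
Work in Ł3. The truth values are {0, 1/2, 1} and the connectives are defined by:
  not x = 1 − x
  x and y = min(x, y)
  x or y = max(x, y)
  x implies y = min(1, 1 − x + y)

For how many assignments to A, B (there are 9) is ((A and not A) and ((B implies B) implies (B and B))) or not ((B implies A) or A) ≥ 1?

1

A = 0, B = 0 ↦ 0  <
A = 0, B = 1/2 ↦ 1/2  <
A = 0, B = 1 ↦ 1  ≥
A = 1/2, B = 0 ↦ 0  <
A = 1/2, B = 1/2 ↦ 1/2  <
A = 1/2, B = 1 ↦ 1/2  <
A = 1, B = 0 ↦ 0  <
A = 1, B = 1/2 ↦ 0  <
A = 1, B = 1 ↦ 0  <
So 1 of the 9 assignments meets the threshold.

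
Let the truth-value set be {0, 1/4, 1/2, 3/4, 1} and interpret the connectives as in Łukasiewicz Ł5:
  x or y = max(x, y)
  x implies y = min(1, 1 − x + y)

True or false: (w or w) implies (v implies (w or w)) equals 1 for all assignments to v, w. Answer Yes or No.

Yes

At v = 1/2, w = 3/4, for instance:
w or w = 3/4 or 3/4 = 3/4
v implies (w or w) = 1/2 implies 3/4 = 1
(w or w) implies (v implies (w or w)) = 3/4 implies 1 = 1
and checking the remaining 24 assignments likewise gives ≥ 1 in every case.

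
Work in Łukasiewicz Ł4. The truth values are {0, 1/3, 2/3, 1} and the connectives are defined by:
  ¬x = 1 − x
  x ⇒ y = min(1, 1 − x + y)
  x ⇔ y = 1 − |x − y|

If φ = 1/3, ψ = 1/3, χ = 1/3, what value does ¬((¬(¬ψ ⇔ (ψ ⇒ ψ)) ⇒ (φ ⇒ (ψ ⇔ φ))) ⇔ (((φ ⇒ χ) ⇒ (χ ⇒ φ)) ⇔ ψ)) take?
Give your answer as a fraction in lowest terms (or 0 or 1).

2/3

¬ψ = ¬1/3 = 2/3
ψ ⇒ ψ = 1/3 ⇒ 1/3 = 1
¬ψ ⇔ (ψ ⇒ ψ) = 2/3 ⇔ 1 = 2/3
¬(¬ψ ⇔ (ψ ⇒ ψ)) = ¬2/3 = 1/3
ψ ⇔ φ = 1/3 ⇔ 1/3 = 1
φ ⇒ (ψ ⇔ φ) = 1/3 ⇒ 1 = 1
¬(¬ψ ⇔ (ψ ⇒ ψ)) ⇒ (φ ⇒ (ψ ⇔ φ)) = 1/3 ⇒ 1 = 1
φ ⇒ χ = 1/3 ⇒ 1/3 = 1
χ ⇒ φ = 1/3 ⇒ 1/3 = 1
(φ ⇒ χ) ⇒ (χ ⇒ φ) = 1 ⇒ 1 = 1
((φ ⇒ χ) ⇒ (χ ⇒ φ)) ⇔ ψ = 1 ⇔ 1/3 = 1/3
(¬(¬ψ ⇔ (ψ ⇒ ψ)) ⇒ (φ ⇒ (ψ ⇔ φ))) ⇔ (((φ ⇒ χ) ⇒ (χ ⇒ φ)) ⇔ ψ) = 1 ⇔ 1/3 = 1/3
¬((¬(¬ψ ⇔ (ψ ⇒ ψ)) ⇒ (φ ⇒ (ψ ⇔ φ))) ⇔ (((φ ⇒ χ) ⇒ (χ ⇒ φ)) ⇔ ψ)) = ¬1/3 = 2/3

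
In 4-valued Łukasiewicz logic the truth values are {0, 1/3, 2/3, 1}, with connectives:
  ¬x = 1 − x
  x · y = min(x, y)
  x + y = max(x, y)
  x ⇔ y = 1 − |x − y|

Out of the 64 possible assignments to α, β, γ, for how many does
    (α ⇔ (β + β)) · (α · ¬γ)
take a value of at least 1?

value 1: 1 assignment (counts)
value 2/3: 9 assignments
value 1/3: 23 assignments
value 0: 31 assignments
So 1 of the 64 assignments meets the threshold.

1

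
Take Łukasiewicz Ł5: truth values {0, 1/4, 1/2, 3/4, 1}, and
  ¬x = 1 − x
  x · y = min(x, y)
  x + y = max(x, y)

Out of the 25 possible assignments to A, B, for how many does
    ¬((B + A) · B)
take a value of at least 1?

5

value 1: 5 assignments (counts)
value 3/4: 5 assignments
value 1/2: 5 assignments
value 1/4: 5 assignments
value 0: 5 assignments
So 5 of the 25 assignments meet the threshold.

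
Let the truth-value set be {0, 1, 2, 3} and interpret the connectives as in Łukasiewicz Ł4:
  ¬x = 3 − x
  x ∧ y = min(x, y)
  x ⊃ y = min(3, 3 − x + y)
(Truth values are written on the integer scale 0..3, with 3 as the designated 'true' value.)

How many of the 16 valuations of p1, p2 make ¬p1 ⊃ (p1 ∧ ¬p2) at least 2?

p1 = 0, p2 = 0 ↦ 0  <
p1 = 0, p2 = 1 ↦ 0  <
p1 = 0, p2 = 2 ↦ 0  <
p1 = 0, p2 = 3 ↦ 0  <
p1 = 1, p2 = 0 ↦ 2  ≥
p1 = 1, p2 = 1 ↦ 2  ≥
p1 = 1, p2 = 2 ↦ 2  ≥
p1 = 1, p2 = 3 ↦ 1  <
p1 = 2, p2 = 0 ↦ 3  ≥
p1 = 2, p2 = 1 ↦ 3  ≥
p1 = 2, p2 = 2 ↦ 3  ≥
p1 = 2, p2 = 3 ↦ 2  ≥
p1 = 3, p2 = 0 ↦ 3  ≥
p1 = 3, p2 = 1 ↦ 3  ≥
p1 = 3, p2 = 2 ↦ 3  ≥
p1 = 3, p2 = 3 ↦ 3  ≥
So 11 of the 16 assignments meet the threshold.

11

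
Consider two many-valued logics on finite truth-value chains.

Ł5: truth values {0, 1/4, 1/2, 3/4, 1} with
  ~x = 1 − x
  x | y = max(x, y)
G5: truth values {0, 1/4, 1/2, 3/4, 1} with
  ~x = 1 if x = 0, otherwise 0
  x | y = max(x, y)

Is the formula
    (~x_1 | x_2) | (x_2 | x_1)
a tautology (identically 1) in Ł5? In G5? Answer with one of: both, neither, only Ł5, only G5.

neither

In Ł5: at x_1 = 1/4, x_2 = 0 the value is 3/4 — not a tautology.
In G5: at x_1 = 1/4, x_2 = 0 the value is 1/4 — not a tautology.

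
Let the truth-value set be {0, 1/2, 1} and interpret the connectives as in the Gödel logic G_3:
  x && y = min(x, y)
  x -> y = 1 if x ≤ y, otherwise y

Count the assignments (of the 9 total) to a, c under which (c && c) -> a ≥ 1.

a = 0, c = 0 ↦ 1  ≥
a = 0, c = 1/2 ↦ 0  <
a = 0, c = 1 ↦ 0  <
a = 1/2, c = 0 ↦ 1  ≥
a = 1/2, c = 1/2 ↦ 1  ≥
a = 1/2, c = 1 ↦ 1/2  <
a = 1, c = 0 ↦ 1  ≥
a = 1, c = 1/2 ↦ 1  ≥
a = 1, c = 1 ↦ 1  ≥
So 6 of the 9 assignments meet the threshold.

6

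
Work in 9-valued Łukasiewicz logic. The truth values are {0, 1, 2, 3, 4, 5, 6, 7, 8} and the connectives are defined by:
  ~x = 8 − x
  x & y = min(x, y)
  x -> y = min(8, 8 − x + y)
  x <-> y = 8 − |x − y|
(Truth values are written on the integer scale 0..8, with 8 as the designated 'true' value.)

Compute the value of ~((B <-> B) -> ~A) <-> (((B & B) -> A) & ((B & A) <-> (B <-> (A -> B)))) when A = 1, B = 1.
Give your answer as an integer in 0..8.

B <-> B = 1 <-> 1 = 8
~A = ~1 = 7
(B <-> B) -> ~A = 8 -> 7 = 7
~((B <-> B) -> ~A) = ~7 = 1
B & B = 1 & 1 = 1
(B & B) -> A = 1 -> 1 = 8
B & A = 1 & 1 = 1
A -> B = 1 -> 1 = 8
B <-> (A -> B) = 1 <-> 8 = 1
(B & A) <-> (B <-> (A -> B)) = 1 <-> 1 = 8
((B & B) -> A) & ((B & A) <-> (B <-> (A -> B))) = 8 & 8 = 8
~((B <-> B) -> ~A) <-> (((B & B) -> A) & ((B & A) <-> (B <-> (A -> B)))) = 1 <-> 8 = 1

1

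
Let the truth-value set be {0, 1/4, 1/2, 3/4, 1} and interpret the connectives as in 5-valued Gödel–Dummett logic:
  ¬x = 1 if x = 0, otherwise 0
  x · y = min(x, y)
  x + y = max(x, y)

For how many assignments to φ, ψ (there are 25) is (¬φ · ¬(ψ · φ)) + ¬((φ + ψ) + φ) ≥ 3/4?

value 1: 5 assignments (counts)
value 0: 20 assignments
So 5 of the 25 assignments meet the threshold.

5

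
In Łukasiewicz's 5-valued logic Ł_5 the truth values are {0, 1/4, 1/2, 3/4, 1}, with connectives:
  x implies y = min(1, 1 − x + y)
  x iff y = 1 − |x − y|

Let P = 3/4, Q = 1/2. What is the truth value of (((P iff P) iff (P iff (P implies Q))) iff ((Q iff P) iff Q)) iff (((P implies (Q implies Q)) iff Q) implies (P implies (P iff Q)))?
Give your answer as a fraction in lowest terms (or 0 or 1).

3/4

P iff P = 3/4 iff 3/4 = 1
P implies Q = 3/4 implies 1/2 = 3/4
P iff (P implies Q) = 3/4 iff 3/4 = 1
(P iff P) iff (P iff (P implies Q)) = 1 iff 1 = 1
Q iff P = 1/2 iff 3/4 = 3/4
(Q iff P) iff Q = 3/4 iff 1/2 = 3/4
((P iff P) iff (P iff (P implies Q))) iff ((Q iff P) iff Q) = 1 iff 3/4 = 3/4
Q implies Q = 1/2 implies 1/2 = 1
P implies (Q implies Q) = 3/4 implies 1 = 1
(P implies (Q implies Q)) iff Q = 1 iff 1/2 = 1/2
P iff Q = 3/4 iff 1/2 = 3/4
P implies (P iff Q) = 3/4 implies 3/4 = 1
((P implies (Q implies Q)) iff Q) implies (P implies (P iff Q)) = 1/2 implies 1 = 1
(((P iff P) iff (P iff (P implies Q))) iff ((Q iff P) iff Q)) iff (((P implies (Q implies Q)) iff Q) implies (P implies (P iff Q))) = 3/4 iff 1 = 3/4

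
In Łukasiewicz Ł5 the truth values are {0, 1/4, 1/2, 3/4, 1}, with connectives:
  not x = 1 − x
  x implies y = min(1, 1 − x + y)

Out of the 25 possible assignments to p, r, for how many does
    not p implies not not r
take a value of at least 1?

value 1: 15 assignments (counts)
value 3/4: 4 assignments
value 1/2: 3 assignments
value 1/4: 2 assignments
value 0: 1 assignment
So 15 of the 25 assignments meet the threshold.

15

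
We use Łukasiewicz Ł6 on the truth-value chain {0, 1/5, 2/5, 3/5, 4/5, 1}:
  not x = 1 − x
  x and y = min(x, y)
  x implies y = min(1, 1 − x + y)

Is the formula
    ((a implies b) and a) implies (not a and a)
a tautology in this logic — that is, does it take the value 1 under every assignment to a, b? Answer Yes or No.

No

Counterexample: take a = 3/5, b = 1/5.
a implies b = 3/5 implies 1/5 = 3/5
(a implies b) and a = 3/5 and 3/5 = 3/5
not a = not 3/5 = 2/5
not a and a = 2/5 and 3/5 = 2/5
((a implies b) and a) implies (not a and a) = 3/5 implies 2/5 = 4/5
This gives 4/5 ≠ 1.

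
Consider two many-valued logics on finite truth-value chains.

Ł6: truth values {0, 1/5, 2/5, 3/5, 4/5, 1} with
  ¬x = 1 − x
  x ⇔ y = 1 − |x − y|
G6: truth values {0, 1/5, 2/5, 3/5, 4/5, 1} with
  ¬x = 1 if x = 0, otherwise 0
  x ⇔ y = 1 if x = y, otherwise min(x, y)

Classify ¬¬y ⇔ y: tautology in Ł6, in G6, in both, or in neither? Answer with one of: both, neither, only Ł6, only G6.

only Ł6

In Ł6: every assignment gives 1 — tautology.
In G6: at y = 1/5 the value is 1/5 — not a tautology.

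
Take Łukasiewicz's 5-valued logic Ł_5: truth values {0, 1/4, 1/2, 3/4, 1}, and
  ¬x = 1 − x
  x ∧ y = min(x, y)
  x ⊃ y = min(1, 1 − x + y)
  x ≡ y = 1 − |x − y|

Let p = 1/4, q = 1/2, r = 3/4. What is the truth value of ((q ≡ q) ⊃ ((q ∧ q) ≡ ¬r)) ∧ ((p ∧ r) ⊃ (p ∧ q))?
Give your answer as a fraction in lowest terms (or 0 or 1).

3/4

q ≡ q = 1/2 ≡ 1/2 = 1
q ∧ q = 1/2 ∧ 1/2 = 1/2
¬r = ¬3/4 = 1/4
(q ∧ q) ≡ ¬r = 1/2 ≡ 1/4 = 3/4
(q ≡ q) ⊃ ((q ∧ q) ≡ ¬r) = 1 ⊃ 3/4 = 3/4
p ∧ r = 1/4 ∧ 3/4 = 1/4
p ∧ q = 1/4 ∧ 1/2 = 1/4
(p ∧ r) ⊃ (p ∧ q) = 1/4 ⊃ 1/4 = 1
((q ≡ q) ⊃ ((q ∧ q) ≡ ¬r)) ∧ ((p ∧ r) ⊃ (p ∧ q)) = 3/4 ∧ 1 = 3/4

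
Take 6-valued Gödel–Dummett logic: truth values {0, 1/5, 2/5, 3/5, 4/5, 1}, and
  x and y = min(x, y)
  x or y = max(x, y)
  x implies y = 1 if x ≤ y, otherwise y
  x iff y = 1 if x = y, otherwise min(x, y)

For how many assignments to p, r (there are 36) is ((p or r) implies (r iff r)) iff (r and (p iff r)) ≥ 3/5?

9

value 1: 1 assignment (counts)
value 4/5: 3 assignments (counts)
value 3/5: 5 assignments (counts)
value 2/5: 7 assignments
value 1/5: 9 assignments
value 0: 11 assignments
So 9 of the 36 assignments meet the threshold.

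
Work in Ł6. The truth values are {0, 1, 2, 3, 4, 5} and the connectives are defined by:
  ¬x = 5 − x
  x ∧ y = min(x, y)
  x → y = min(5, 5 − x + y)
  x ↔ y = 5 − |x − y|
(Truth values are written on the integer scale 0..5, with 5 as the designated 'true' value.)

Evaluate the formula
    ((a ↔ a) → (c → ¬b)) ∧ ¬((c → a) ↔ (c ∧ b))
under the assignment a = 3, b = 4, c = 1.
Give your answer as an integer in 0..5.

4

a ↔ a = 3 ↔ 3 = 5
¬b = ¬4 = 1
c → ¬b = 1 → 1 = 5
(a ↔ a) → (c → ¬b) = 5 → 5 = 5
c → a = 1 → 3 = 5
c ∧ b = 1 ∧ 4 = 1
(c → a) ↔ (c ∧ b) = 5 ↔ 1 = 1
¬((c → a) ↔ (c ∧ b)) = ¬1 = 4
((a ↔ a) → (c → ¬b)) ∧ ¬((c → a) ↔ (c ∧ b)) = 5 ∧ 4 = 4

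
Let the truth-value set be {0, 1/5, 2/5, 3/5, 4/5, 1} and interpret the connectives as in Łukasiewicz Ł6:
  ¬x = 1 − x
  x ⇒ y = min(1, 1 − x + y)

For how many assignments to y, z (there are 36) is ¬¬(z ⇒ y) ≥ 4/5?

26

value 1: 21 assignments (counts)
value 4/5: 5 assignments (counts)
value 3/5: 4 assignments
value 2/5: 3 assignments
value 1/5: 2 assignments
value 0: 1 assignment
So 26 of the 36 assignments meet the threshold.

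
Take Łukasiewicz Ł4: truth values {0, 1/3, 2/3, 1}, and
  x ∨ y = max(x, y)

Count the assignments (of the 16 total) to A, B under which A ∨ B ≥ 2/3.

12

A = 0, B = 0 ↦ 0  <
A = 0, B = 1/3 ↦ 1/3  <
A = 0, B = 2/3 ↦ 2/3  ≥
A = 0, B = 1 ↦ 1  ≥
A = 1/3, B = 0 ↦ 1/3  <
A = 1/3, B = 1/3 ↦ 1/3  <
A = 1/3, B = 2/3 ↦ 2/3  ≥
A = 1/3, B = 1 ↦ 1  ≥
A = 2/3, B = 0 ↦ 2/3  ≥
A = 2/3, B = 1/3 ↦ 2/3  ≥
A = 2/3, B = 2/3 ↦ 2/3  ≥
A = 2/3, B = 1 ↦ 1  ≥
A = 1, B = 0 ↦ 1  ≥
A = 1, B = 1/3 ↦ 1  ≥
A = 1, B = 2/3 ↦ 1  ≥
A = 1, B = 1 ↦ 1  ≥
So 12 of the 16 assignments meet the threshold.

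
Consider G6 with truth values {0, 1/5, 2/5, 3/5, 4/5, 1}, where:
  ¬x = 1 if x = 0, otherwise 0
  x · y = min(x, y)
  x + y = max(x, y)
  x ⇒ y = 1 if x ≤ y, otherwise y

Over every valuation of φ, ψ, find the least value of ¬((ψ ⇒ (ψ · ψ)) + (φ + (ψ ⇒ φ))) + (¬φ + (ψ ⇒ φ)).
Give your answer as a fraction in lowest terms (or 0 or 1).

Take φ = 1/5, ψ = 2/5:
ψ · ψ = 2/5 · 2/5 = 2/5
ψ ⇒ (ψ · ψ) = 2/5 ⇒ 2/5 = 1
ψ ⇒ φ = 2/5 ⇒ 1/5 = 1/5
φ + (ψ ⇒ φ) = 1/5 + 1/5 = 1/5
(ψ ⇒ (ψ · ψ)) + (φ + (ψ ⇒ φ)) = 1 + 1/5 = 1
¬((ψ ⇒ (ψ · ψ)) + (φ + (ψ ⇒ φ))) = ¬1 = 0
¬φ = ¬1/5 = 0
ψ ⇒ φ = 2/5 ⇒ 1/5 = 1/5
¬φ + (ψ ⇒ φ) = 0 + 1/5 = 1/5
¬((ψ ⇒ (ψ · ψ)) + (φ + (ψ ⇒ φ))) + (¬φ + (ψ ⇒ φ)) = 0 + 1/5 = 1/5
No assignment yields a value below 1/5, so this is the minimum.

1/5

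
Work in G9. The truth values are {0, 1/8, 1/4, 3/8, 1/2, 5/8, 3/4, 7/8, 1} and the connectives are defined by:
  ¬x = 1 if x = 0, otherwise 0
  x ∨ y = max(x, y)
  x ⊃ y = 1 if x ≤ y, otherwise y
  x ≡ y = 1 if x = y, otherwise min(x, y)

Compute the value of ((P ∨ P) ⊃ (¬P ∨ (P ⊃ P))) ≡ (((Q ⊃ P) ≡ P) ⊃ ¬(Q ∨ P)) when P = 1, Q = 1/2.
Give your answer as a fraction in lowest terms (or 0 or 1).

0

P ∨ P = 1 ∨ 1 = 1
¬P = ¬1 = 0
P ⊃ P = 1 ⊃ 1 = 1
¬P ∨ (P ⊃ P) = 0 ∨ 1 = 1
(P ∨ P) ⊃ (¬P ∨ (P ⊃ P)) = 1 ⊃ 1 = 1
Q ⊃ P = 1/2 ⊃ 1 = 1
(Q ⊃ P) ≡ P = 1 ≡ 1 = 1
Q ∨ P = 1/2 ∨ 1 = 1
¬(Q ∨ P) = ¬1 = 0
((Q ⊃ P) ≡ P) ⊃ ¬(Q ∨ P) = 1 ⊃ 0 = 0
((P ∨ P) ⊃ (¬P ∨ (P ⊃ P))) ≡ (((Q ⊃ P) ≡ P) ⊃ ¬(Q ∨ P)) = 1 ≡ 0 = 0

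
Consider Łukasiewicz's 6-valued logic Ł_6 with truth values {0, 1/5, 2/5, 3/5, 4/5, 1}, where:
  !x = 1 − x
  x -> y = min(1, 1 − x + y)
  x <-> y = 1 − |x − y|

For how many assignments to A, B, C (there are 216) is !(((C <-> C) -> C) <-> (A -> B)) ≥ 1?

22

value 1: 22 assignments (counts)
value 4/5: 29 assignments
value 3/5: 36 assignments
value 2/5: 43 assignments
value 1/5: 50 assignments
value 0: 36 assignments
So 22 of the 216 assignments meet the threshold.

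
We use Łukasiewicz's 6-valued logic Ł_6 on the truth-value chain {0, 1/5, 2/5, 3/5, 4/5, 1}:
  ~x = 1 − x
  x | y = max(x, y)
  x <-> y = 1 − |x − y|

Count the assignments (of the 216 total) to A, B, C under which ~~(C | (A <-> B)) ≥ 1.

value 1: 66 assignments (counts)
value 4/5: 70 assignments
value 3/5: 44 assignments
value 2/5: 24 assignments
value 1/5: 10 assignments
value 0: 2 assignments
So 66 of the 216 assignments meet the threshold.

66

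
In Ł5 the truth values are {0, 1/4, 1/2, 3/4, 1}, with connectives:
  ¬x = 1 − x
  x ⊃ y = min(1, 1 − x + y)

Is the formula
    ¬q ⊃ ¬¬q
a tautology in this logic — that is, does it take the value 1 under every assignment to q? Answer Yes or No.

No

Counterexample: take q = 0.
¬q = ¬0 = 1
¬¬q = ¬1 = 0
¬q ⊃ ¬¬q = 1 ⊃ 0 = 0
This gives 0 ≠ 1.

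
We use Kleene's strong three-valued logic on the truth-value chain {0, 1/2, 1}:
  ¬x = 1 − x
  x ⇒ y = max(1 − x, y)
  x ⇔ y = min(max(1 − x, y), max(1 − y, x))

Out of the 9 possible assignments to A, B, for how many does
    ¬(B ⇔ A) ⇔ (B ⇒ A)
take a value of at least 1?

A = 0, B = 0 ↦ 0  <
A = 0, B = 1/2 ↦ 1/2  <
A = 0, B = 1 ↦ 0  <
A = 1/2, B = 0 ↦ 1/2  <
A = 1/2, B = 1/2 ↦ 1/2  <
A = 1/2, B = 1 ↦ 1/2  <
A = 1, B = 0 ↦ 1  ≥
A = 1, B = 1/2 ↦ 1/2  <
A = 1, B = 1 ↦ 0  <
So 1 of the 9 assignments meets the threshold.

1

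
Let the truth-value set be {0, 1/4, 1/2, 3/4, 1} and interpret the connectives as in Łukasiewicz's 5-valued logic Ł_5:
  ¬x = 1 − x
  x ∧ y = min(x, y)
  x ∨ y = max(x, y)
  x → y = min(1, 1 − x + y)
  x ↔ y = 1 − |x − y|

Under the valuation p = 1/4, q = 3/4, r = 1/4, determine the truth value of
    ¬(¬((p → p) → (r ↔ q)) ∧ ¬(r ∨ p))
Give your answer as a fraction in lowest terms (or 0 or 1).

1/2

p → p = 1/4 → 1/4 = 1
r ↔ q = 1/4 ↔ 3/4 = 1/2
(p → p) → (r ↔ q) = 1 → 1/2 = 1/2
¬((p → p) → (r ↔ q)) = ¬1/2 = 1/2
r ∨ p = 1/4 ∨ 1/4 = 1/4
¬(r ∨ p) = ¬1/4 = 3/4
¬((p → p) → (r ↔ q)) ∧ ¬(r ∨ p) = 1/2 ∧ 3/4 = 1/2
¬(¬((p → p) → (r ↔ q)) ∧ ¬(r ∨ p)) = ¬1/2 = 1/2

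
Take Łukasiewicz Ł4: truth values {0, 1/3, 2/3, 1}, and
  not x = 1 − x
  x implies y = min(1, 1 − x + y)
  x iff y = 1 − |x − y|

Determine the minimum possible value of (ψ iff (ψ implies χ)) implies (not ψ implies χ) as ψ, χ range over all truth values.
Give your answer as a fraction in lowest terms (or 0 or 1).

2/3

Take ψ = 1/3, χ = 0:
ψ implies χ = 1/3 implies 0 = 2/3
ψ iff (ψ implies χ) = 1/3 iff 2/3 = 2/3
not ψ = not 1/3 = 2/3
not ψ implies χ = 2/3 implies 0 = 1/3
(ψ iff (ψ implies χ)) implies (not ψ implies χ) = 2/3 implies 1/3 = 2/3
No assignment yields a value below 2/3, so this is the minimum.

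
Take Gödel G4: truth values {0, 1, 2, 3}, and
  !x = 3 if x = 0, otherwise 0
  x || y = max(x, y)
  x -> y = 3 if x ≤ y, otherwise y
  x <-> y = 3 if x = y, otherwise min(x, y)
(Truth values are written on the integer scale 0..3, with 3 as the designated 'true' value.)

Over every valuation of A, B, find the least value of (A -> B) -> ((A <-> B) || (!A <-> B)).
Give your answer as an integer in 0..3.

Take A = 0, B = 1:
A -> B = 0 -> 1 = 3
A <-> B = 0 <-> 1 = 0
!A = !0 = 3
!A <-> B = 3 <-> 1 = 1
(A <-> B) || (!A <-> B) = 0 || 1 = 1
(A -> B) -> ((A <-> B) || (!A <-> B)) = 3 -> 1 = 1
No assignment yields a value below 1, so this is the minimum.

1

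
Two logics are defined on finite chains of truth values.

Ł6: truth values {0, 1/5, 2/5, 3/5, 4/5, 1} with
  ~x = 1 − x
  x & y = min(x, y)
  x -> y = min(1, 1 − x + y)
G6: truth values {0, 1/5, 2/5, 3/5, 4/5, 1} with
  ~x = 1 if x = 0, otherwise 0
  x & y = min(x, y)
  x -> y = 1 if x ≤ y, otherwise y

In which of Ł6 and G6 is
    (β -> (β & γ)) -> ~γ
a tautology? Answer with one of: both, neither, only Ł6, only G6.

neither

In Ł6: at β = 0, γ = 1/5 the value is 4/5 — not a tautology.
In G6: at β = 0, γ = 1/5 the value is 0 — not a tautology.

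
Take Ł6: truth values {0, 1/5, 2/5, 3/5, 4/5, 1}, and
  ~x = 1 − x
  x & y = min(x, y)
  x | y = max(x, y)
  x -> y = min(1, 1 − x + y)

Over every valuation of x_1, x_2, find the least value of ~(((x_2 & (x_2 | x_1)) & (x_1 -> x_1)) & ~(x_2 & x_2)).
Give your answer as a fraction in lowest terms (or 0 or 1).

Take x_1 = 0, x_2 = 2/5:
x_2 | x_1 = 2/5 | 0 = 2/5
x_2 & (x_2 | x_1) = 2/5 & 2/5 = 2/5
x_1 -> x_1 = 0 -> 0 = 1
(x_2 & (x_2 | x_1)) & (x_1 -> x_1) = 2/5 & 1 = 2/5
x_2 & x_2 = 2/5 & 2/5 = 2/5
~(x_2 & x_2) = ~2/5 = 3/5
((x_2 & (x_2 | x_1)) & (x_1 -> x_1)) & ~(x_2 & x_2) = 2/5 & 3/5 = 2/5
~(((x_2 & (x_2 | x_1)) & (x_1 -> x_1)) & ~(x_2 & x_2)) = ~2/5 = 3/5
No assignment yields a value below 3/5, so this is the minimum.

3/5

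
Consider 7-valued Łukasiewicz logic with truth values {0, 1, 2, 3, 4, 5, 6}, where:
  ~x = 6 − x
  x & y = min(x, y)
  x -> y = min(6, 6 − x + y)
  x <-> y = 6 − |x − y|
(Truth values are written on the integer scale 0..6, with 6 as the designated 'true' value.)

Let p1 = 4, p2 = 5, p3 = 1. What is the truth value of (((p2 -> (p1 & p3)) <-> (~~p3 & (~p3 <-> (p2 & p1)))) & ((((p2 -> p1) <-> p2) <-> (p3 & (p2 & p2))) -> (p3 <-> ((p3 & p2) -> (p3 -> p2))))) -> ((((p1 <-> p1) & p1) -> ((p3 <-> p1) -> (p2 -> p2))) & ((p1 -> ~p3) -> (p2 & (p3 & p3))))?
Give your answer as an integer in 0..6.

p1 & p3 = 4 & 1 = 1
p2 -> (p1 & p3) = 5 -> 1 = 2
~p3 = ~1 = 5
~~p3 = ~5 = 1
~p3 = ~1 = 5
p2 & p1 = 5 & 4 = 4
~p3 <-> (p2 & p1) = 5 <-> 4 = 5
~~p3 & (~p3 <-> (p2 & p1)) = 1 & 5 = 1
(p2 -> (p1 & p3)) <-> (~~p3 & (~p3 <-> (p2 & p1))) = 2 <-> 1 = 5
p2 -> p1 = 5 -> 4 = 5
(p2 -> p1) <-> p2 = 5 <-> 5 = 6
p2 & p2 = 5 & 5 = 5
p3 & (p2 & p2) = 1 & 5 = 1
((p2 -> p1) <-> p2) <-> (p3 & (p2 & p2)) = 6 <-> 1 = 1
p3 & p2 = 1 & 5 = 1
p3 -> p2 = 1 -> 5 = 6
(p3 & p2) -> (p3 -> p2) = 1 -> 6 = 6
p3 <-> ((p3 & p2) -> (p3 -> p2)) = 1 <-> 6 = 1
(((p2 -> p1) <-> p2) <-> (p3 & (p2 & p2))) -> (p3 <-> ((p3 & p2) -> (p3 -> p2))) = 1 -> 1 = 6
((p2 -> (p1 & p3)) <-> (~~p3 & (~p3 <-> (p2 & p1)))) & ((((p2 -> p1) <-> p2) <-> (p3 & (p2 & p2))) -> (p3 <-> ((p3 & p2) -> (p3 -> p2)))) = 5 & 6 = 5
p1 <-> p1 = 4 <-> 4 = 6
(p1 <-> p1) & p1 = 6 & 4 = 4
p3 <-> p1 = 1 <-> 4 = 3
p2 -> p2 = 5 -> 5 = 6
(p3 <-> p1) -> (p2 -> p2) = 3 -> 6 = 6
((p1 <-> p1) & p1) -> ((p3 <-> p1) -> (p2 -> p2)) = 4 -> 6 = 6
~p3 = ~1 = 5
p1 -> ~p3 = 4 -> 5 = 6
p3 & p3 = 1 & 1 = 1
p2 & (p3 & p3) = 5 & 1 = 1
(p1 -> ~p3) -> (p2 & (p3 & p3)) = 6 -> 1 = 1
(((p1 <-> p1) & p1) -> ((p3 <-> p1) -> (p2 -> p2))) & ((p1 -> ~p3) -> (p2 & (p3 & p3))) = 6 & 1 = 1
(((p2 -> (p1 & p3)) <-> (~~p3 & (~p3 <-> (p2 & p1)))) & ((((p2 -> p1) <-> p2) <-> (p3 & (p2 & p2))) -> (p3 <-> ((p3 & p2) -> (p3 -> p2))))) -> ((((p1 <-> p1) & p1) -> ((p3 <-> p1) -> (p2 -> p2))) & ((p1 -> ~p3) -> (p2 & (p3 & p3)))) = 5 -> 1 = 2

2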